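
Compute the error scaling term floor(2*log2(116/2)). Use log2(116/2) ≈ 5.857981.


log2(n/k) = log2(116/2) ≈ 5.857981.
k*log2(n/k) ≈ 2*5.857981 = 11.715962.
floor(11.715962) = 11.

11


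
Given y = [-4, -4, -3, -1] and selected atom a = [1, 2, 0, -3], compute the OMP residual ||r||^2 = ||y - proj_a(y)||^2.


a^T a = 14.
a^T y = -9.
coeff = -9/14 = -9/14.
||r||^2 = 507/14.

507/14


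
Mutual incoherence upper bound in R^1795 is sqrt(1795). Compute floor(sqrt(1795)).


42^2 = 1764 <= 1795 < 1849 = 43^2, so 42 <= sqrt(1795) < 43.
floor(sqrt(1795)) = 42.

42


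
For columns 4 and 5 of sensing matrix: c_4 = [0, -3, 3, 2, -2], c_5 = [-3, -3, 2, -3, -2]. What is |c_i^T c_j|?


Inner product: 0*-3 + -3*-3 + 3*2 + 2*-3 + -2*-2
Products: [0, 9, 6, -6, 4]
Sum = 13.
|dot| = 13.

13


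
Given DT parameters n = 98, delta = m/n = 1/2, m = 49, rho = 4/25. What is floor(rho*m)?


m = 1/2*98 = 49.
rho = 4/25.
rho*m = 4/25*49 = 7.84.
k = floor(7.84) = 7.

7


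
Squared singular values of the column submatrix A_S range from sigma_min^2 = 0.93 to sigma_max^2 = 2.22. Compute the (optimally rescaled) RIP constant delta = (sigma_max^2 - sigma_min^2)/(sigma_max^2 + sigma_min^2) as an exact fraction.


lambda_max - lambda_min = 2.22 - 0.93 = 1.29.
lambda_max + lambda_min = 2.22 + 0.93 = 3.15.
delta = 1.29/3.15 = 129/315 = 43/105.

43/105


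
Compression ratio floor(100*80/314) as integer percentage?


100*m/n = 100*80/314 ≈ 25.4777.
floor = 25.

25


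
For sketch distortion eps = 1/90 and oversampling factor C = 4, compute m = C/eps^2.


1/eps = 90.
(1/eps)^2 = 8100.
m = 4*8100 = 32400.

32400


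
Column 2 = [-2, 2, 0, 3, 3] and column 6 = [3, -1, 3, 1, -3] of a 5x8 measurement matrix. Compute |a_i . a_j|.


Inner product: -2*3 + 2*-1 + 0*3 + 3*1 + 3*-3
Products: [-6, -2, 0, 3, -9]
Sum = -14.
|dot| = 14.

14


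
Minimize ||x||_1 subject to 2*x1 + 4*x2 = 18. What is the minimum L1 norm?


Axis intercepts:
  x1 = 9, x2 = 0: L1 = 9
  x1 = 0, x2 = 9/2: L1 = 9/2
x* = (0, 9/2)
||x*||_1 = 9/2.

9/2


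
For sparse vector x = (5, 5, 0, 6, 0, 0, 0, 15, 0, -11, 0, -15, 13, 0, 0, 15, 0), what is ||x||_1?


Non-zero entries: [(0, 5), (1, 5), (3, 6), (7, 15), (9, -11), (11, -15), (12, 13), (15, 15)]
Absolute values: [5, 5, 6, 15, 11, 15, 13, 15]
||x||_1 = sum = 85.

85


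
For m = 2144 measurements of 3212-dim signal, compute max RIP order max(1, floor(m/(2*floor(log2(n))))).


floor(log2(3212)) = 11.
2*11 = 22.
m/(2*floor(log2(n))) = 2144/22 ≈ 97.4545.
floor = 97.
k = max(1, 97) = 97.

97


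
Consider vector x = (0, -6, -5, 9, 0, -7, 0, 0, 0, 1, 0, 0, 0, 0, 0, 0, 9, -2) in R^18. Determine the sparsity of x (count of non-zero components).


Non-zero positions: [1, 2, 3, 5, 9, 16, 17].
Sparsity = 7.

7


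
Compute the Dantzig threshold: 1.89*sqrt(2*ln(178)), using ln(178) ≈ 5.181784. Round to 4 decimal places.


ln(178) ≈ 5.181784.
2*ln(n) ≈ 10.363568.
sqrt(2*ln(n)) ≈ sqrt(10.363568) ≈ 3.21925.
threshold ≈ 1.89*3.21925 = 6.0843825 ≈ 6.0844.

6.0844


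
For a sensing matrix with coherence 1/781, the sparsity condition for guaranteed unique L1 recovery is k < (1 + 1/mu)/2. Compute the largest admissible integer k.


1/mu = 781.
1 + 1/mu = 782.
(1 + 1/mu)/2 = 391 is an integer and the inequality is strict, so k_max = 391 - 1 = 390.

390


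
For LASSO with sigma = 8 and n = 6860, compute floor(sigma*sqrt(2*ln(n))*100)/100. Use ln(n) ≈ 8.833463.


ln(6860) ≈ 8.833463.
2*ln(n) ≈ 17.666926.
sqrt(2*ln(n)) ≈ sqrt(17.666926) ≈ 4.203204.
lambda ≈ 8*4.203204 = 33.625632.
floor(lambda*100)/100 = 33.62.

33.62


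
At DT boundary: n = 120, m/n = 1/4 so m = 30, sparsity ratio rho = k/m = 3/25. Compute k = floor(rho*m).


m = 1/4*120 = 30.
rho = 3/25.
rho*m = 3/25*30 = 3.6.
k = floor(3.6) = 3.

3


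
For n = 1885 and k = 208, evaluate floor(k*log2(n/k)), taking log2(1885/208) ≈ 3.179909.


log2(n/k) = log2(1885/208) ≈ 3.179909.
k*log2(n/k) ≈ 208*3.179909 = 661.421072.
floor(661.421072) = 661.

661


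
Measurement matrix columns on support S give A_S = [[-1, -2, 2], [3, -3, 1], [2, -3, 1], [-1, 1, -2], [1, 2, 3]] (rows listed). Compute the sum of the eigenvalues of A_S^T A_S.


Sum of eigenvalues of A_S^T A_S = trace(A_S^T A_S) = sum of squared column norms of A_S.
A_S^T A_S diagonal: [16, 27, 19].
trace = 16 + 27 + 19 = 62.

62


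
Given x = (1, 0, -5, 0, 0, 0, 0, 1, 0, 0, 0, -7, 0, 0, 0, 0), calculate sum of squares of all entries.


Non-zero entries: [(0, 1), (2, -5), (7, 1), (11, -7)]
Squares: [1, 25, 1, 49]
||x||_2^2 = sum = 76.

76


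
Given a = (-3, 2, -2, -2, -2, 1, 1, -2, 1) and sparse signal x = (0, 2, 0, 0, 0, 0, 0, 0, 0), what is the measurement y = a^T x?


Non-zero terms: ['2*2']
Products: [4]
y = sum = 4.

4


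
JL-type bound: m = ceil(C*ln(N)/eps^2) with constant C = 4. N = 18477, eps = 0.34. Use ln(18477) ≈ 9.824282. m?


ln(18477) ≈ 9.824282.
eps^2 = 0.34^2 = 0.1156.
C*ln(N)/eps^2 ≈ 4*9.824282/0.1156 ≈ 339.9406.
m = ceil(339.9406) = 340.

340


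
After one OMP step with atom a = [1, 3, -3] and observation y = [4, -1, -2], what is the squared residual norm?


a^T a = 19.
a^T y = 7.
coeff = 7/19 = 7/19.
||r||^2 = 350/19.

350/19


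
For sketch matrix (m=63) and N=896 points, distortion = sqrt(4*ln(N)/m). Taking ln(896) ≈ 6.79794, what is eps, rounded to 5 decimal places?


ln(896) ≈ 6.79794.
4*ln(N)/m ≈ 4*6.79794/63 ≈ 0.43161524.
eps = sqrt(0.43161524) ≈ 0.6569743 ≈ 0.65697.

0.65697


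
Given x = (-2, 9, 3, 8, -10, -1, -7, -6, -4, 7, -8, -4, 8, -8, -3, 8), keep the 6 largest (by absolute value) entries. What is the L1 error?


Sorted |x_i| descending: [10, 9, 8, 8, 8, 8, 8, 7, 7, 6, 4, 4, 3, 3, 2, 1]
Keep top 6: [10, 9, 8, 8, 8, 8]
Tail entries: [8, 7, 7, 6, 4, 4, 3, 3, 2, 1]
L1 error = sum of tail = 45.

45


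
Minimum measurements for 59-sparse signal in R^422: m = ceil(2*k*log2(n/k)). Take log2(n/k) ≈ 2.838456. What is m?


log2(n/k) = log2(422/59) ≈ 2.838456.
2*k*log2(n/k) ≈ 2*59*2.838456 = 334.937808.
m = ceil(334.937808) = 335.

335


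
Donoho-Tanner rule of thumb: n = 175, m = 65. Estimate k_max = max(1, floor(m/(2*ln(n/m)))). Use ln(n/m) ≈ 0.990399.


n/m = 175/65 = 35/13.
ln(n/m) ≈ 0.990399.
2*ln(n/m) ≈ 1.980798.
m/(2*ln(n/m)) ≈ 65/1.980798 ≈ 32.8151.
floor = 32.
k_max = max(1, 32) = 32.

32


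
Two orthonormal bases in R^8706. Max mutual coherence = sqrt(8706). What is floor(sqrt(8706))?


93^2 = 8649 <= 8706 < 8836 = 94^2, so 93 <= sqrt(8706) < 94.
floor(sqrt(8706)) = 93.

93


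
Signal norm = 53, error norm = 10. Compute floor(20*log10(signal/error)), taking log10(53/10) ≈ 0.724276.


||x||/||e|| = 53/10.
log10(53/10) ≈ 0.724276.
20*log10(||x||/||e||) ≈ 20*0.724276 = 14.48552.
floor(14.48552) = 14.

14


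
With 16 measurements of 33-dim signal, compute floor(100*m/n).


100*m/n = 100*16/33 ≈ 48.4848.
floor = 48.

48


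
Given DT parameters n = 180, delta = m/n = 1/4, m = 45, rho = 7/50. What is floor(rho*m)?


m = 1/4*180 = 45.
rho = 7/50.
rho*m = 7/50*45 = 6.3.
k = floor(6.3) = 6.

6


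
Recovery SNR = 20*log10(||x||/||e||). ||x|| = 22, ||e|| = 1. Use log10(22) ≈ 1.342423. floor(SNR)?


||x||/||e|| = 22/1 = 22.
log10(22) ≈ 1.342423.
20*log10(||x||/||e||) ≈ 20*1.342423 = 26.84846.
floor(26.84846) = 26.

26


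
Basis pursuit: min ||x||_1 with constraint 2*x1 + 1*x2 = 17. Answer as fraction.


Axis intercepts:
  x1 = 17/2, x2 = 0: L1 = 17/2
  x1 = 0, x2 = 17: L1 = 17
x* = (17/2, 0)
||x*||_1 = 17/2.

17/2


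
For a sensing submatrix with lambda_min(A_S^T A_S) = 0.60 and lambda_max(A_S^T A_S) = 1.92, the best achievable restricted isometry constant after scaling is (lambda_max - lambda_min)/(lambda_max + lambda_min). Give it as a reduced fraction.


lambda_max - lambda_min = 1.92 - 0.60 = 1.32.
lambda_max + lambda_min = 1.92 + 0.60 = 2.52.
delta = 1.32/2.52 = 132/252 = 11/21.

11/21


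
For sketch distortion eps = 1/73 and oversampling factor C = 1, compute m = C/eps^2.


1/eps = 73.
(1/eps)^2 = 5329.
m = 1*5329 = 5329.

5329


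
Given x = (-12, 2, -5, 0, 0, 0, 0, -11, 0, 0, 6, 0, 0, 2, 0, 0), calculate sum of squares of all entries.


Non-zero entries: [(0, -12), (1, 2), (2, -5), (7, -11), (10, 6), (13, 2)]
Squares: [144, 4, 25, 121, 36, 4]
||x||_2^2 = sum = 334.

334


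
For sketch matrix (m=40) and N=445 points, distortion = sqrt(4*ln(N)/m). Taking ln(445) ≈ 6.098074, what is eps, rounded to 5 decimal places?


ln(445) ≈ 6.098074.
4*ln(N)/m ≈ 4*6.098074/40 ≈ 0.6098074.
eps = sqrt(0.6098074) ≈ 0.7809017 ≈ 0.78090.

0.78090


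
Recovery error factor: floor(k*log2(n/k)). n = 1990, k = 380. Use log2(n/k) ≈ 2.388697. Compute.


log2(n/k) = log2(1990/380) ≈ 2.388697.
k*log2(n/k) ≈ 380*2.388697 = 907.70486.
floor(907.70486) = 907.

907


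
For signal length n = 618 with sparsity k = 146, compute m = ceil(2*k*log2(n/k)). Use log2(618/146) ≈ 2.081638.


log2(n/k) = log2(618/146) ≈ 2.081638.
2*k*log2(n/k) ≈ 2*146*2.081638 = 607.838296.
m = ceil(607.838296) = 608.

608


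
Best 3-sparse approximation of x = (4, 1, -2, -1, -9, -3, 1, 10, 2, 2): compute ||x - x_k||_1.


Sorted |x_i| descending: [10, 9, 4, 3, 2, 2, 2, 1, 1, 1]
Keep top 3: [10, 9, 4]
Tail entries: [3, 2, 2, 2, 1, 1, 1]
L1 error = sum of tail = 12.

12


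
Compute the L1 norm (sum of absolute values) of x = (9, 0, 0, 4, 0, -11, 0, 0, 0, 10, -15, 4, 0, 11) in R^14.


Non-zero entries: [(0, 9), (3, 4), (5, -11), (9, 10), (10, -15), (11, 4), (13, 11)]
Absolute values: [9, 4, 11, 10, 15, 4, 11]
||x||_1 = sum = 64.

64


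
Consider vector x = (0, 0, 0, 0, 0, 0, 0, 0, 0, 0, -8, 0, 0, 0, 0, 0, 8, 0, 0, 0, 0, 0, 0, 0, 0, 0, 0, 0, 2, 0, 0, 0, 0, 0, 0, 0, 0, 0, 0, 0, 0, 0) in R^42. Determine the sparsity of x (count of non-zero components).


Non-zero positions: [10, 16, 28].
Sparsity = 3.

3


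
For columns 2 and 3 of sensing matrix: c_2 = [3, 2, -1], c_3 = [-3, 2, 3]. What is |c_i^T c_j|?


Inner product: 3*-3 + 2*2 + -1*3
Products: [-9, 4, -3]
Sum = -8.
|dot| = 8.

8


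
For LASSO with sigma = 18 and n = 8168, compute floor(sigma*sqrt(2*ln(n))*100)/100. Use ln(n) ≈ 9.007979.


ln(8168) ≈ 9.007979.
2*ln(n) ≈ 18.015958.
sqrt(2*ln(n)) ≈ sqrt(18.015958) ≈ 4.244521.
lambda ≈ 18*4.244521 = 76.401378.
floor(lambda*100)/100 = 76.40.

76.40


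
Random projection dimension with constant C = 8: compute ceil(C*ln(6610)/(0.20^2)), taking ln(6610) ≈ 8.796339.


ln(6610) ≈ 8.796339.
eps^2 = 0.20^2 = 0.04.
C*ln(N)/eps^2 ≈ 8*8.796339/0.04 ≈ 1759.2678.
m = ceil(1759.2678) = 1760.

1760


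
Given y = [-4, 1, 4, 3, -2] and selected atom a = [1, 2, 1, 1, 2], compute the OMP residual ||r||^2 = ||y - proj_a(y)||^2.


a^T a = 11.
a^T y = 1.
coeff = 1/11 = 1/11.
||r||^2 = 505/11.

505/11


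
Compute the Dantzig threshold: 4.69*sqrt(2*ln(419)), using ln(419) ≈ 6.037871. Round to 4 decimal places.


ln(419) ≈ 6.037871.
2*ln(n) ≈ 12.075742.
sqrt(2*ln(n)) ≈ sqrt(12.075742) ≈ 3.475017.
threshold ≈ 4.69*3.475017 = 16.29782973 ≈ 16.2978.

16.2978


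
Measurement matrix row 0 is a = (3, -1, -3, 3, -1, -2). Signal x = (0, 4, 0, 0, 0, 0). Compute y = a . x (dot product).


Non-zero terms: ['-1*4']
Products: [-4]
y = sum = -4.

-4


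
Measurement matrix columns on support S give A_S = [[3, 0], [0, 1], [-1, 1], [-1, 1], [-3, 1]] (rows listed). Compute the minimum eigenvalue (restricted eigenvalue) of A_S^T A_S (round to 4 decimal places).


A_S^T A_S = [[20, -5], [-5, 4]].
trace = 24.
det = 55.
disc = trace^2 - 4*det = 576 - 4*55 = 356.
sqrt(356) ≈ 18.867962.
lam_min = (24 - sqrt(356))/2 ≈ (24 - 18.867962)/2 = 2.566019 ≈ 2.5660.

2.5660


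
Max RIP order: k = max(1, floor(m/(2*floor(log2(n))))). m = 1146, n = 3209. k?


floor(log2(3209)) = 11.
2*11 = 22.
m/(2*floor(log2(n))) = 1146/22 ≈ 52.0909.
floor = 52.
k = max(1, 52) = 52.

52


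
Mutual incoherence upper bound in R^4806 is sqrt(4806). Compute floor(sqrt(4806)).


69^2 = 4761 <= 4806 < 4900 = 70^2, so 69 <= sqrt(4806) < 70.
floor(sqrt(4806)) = 69.

69


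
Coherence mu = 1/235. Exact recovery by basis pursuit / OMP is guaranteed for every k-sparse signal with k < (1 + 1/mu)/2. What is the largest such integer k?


1/mu = 235.
1 + 1/mu = 236.
(1 + 1/mu)/2 = 118 is an integer and the inequality is strict, so k_max = 118 - 1 = 117.

117


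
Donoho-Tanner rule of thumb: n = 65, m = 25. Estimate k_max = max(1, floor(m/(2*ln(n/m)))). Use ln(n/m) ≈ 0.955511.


n/m = 65/25 = 13/5.
ln(n/m) ≈ 0.955511.
2*ln(n/m) ≈ 1.911022.
m/(2*ln(n/m)) ≈ 25/1.911022 ≈ 13.082.
floor = 13.
k_max = max(1, 13) = 13.

13


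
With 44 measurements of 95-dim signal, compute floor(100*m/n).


100*m/n = 100*44/95 ≈ 46.3158.
floor = 46.

46


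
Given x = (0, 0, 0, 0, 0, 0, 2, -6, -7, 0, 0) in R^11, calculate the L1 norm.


Non-zero entries: [(6, 2), (7, -6), (8, -7)]
Absolute values: [2, 6, 7]
||x||_1 = sum = 15.

15


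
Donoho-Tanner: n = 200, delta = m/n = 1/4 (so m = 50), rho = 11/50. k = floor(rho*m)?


m = 1/4*200 = 50.
rho = 11/50.
rho*m = 11/50*50 = 11.
k = floor(11) = 11.

11


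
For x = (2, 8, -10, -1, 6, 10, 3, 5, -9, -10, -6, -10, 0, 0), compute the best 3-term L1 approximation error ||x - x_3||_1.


Sorted |x_i| descending: [10, 10, 10, 10, 9, 8, 6, 6, 5, 3, 2, 1, 0, 0]
Keep top 3: [10, 10, 10]
Tail entries: [10, 9, 8, 6, 6, 5, 3, 2, 1, 0, 0]
L1 error = sum of tail = 50.

50


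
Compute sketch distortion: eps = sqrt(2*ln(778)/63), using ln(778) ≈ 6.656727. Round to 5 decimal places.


ln(778) ≈ 6.656727.
2*ln(N)/m ≈ 2*6.656727/63 ≈ 0.21132467.
eps = sqrt(0.21132467) ≈ 0.4597006 ≈ 0.45970.

0.45970


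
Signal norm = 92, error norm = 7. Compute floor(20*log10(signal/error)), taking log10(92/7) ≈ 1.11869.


||x||/||e|| = 92/7.
log10(92/7) ≈ 1.11869.
20*log10(||x||/||e||) ≈ 20*1.11869 = 22.3738.
floor(22.3738) = 22.

22


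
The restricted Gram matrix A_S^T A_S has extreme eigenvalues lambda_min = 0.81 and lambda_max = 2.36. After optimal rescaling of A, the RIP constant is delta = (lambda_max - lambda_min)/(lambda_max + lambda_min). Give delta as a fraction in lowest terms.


lambda_max - lambda_min = 2.36 - 0.81 = 1.55.
lambda_max + lambda_min = 2.36 + 0.81 = 3.17.
delta = 1.55/3.17 = 155/317.

155/317


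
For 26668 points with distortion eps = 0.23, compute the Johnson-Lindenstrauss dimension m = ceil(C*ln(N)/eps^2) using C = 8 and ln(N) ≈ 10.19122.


ln(26668) ≈ 10.19122.
eps^2 = 0.23^2 = 0.0529.
C*ln(N)/eps^2 ≈ 8*10.19122/0.0529 ≈ 1541.2053.
m = ceil(1541.2053) = 1542.

1542


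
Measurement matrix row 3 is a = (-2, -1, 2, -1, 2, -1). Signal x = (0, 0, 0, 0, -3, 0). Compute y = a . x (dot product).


Non-zero terms: ['2*-3']
Products: [-6]
y = sum = -6.

-6


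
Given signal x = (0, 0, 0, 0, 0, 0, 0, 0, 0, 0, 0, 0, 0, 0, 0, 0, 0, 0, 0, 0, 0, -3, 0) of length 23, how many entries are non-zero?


Non-zero positions: [21].
Sparsity = 1.

1


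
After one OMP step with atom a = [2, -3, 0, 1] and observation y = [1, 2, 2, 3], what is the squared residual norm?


a^T a = 14.
a^T y = -1.
coeff = -1/14 = -1/14.
||r||^2 = 251/14.

251/14


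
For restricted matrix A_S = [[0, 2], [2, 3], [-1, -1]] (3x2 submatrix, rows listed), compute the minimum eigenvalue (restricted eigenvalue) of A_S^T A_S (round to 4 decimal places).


A_S^T A_S = [[5, 7], [7, 14]].
trace = 19.
det = 21.
disc = trace^2 - 4*det = 361 - 4*21 = 277.
sqrt(277) ≈ 16.643317.
lam_min = (19 - sqrt(277))/2 ≈ (19 - 16.643317)/2 = 1.1783415 ≈ 1.1783.

1.1783


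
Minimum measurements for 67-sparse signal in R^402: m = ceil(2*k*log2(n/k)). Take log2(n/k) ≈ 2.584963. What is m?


log2(n/k) = log2(402/67) ≈ 2.584963.
2*k*log2(n/k) ≈ 2*67*2.584963 = 346.385042.
m = ceil(346.385042) = 347.

347


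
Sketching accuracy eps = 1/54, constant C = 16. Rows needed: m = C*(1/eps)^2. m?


1/eps = 54.
(1/eps)^2 = 2916.
m = 16*2916 = 46656.

46656


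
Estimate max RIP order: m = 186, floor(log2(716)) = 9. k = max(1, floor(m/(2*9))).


floor(log2(716)) = 9.
2*9 = 18.
m/(2*floor(log2(n))) = 186/18 ≈ 10.3333.
floor = 10.
k = max(1, 10) = 10.

10


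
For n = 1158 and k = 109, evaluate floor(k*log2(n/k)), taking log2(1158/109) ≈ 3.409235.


log2(n/k) = log2(1158/109) ≈ 3.409235.
k*log2(n/k) ≈ 109*3.409235 = 371.606615.
floor(371.606615) = 371.

371


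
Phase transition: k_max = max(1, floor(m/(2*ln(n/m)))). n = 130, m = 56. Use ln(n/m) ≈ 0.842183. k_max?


n/m = 130/56 = 65/28.
ln(n/m) ≈ 0.842183.
2*ln(n/m) ≈ 1.684366.
m/(2*ln(n/m)) ≈ 56/1.684366 ≈ 33.2469.
floor = 33.
k_max = max(1, 33) = 33.

33


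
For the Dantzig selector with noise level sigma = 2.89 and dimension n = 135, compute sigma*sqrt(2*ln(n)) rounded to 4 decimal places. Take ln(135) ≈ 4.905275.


ln(135) ≈ 4.905275.
2*ln(n) ≈ 9.81055.
sqrt(2*ln(n)) ≈ sqrt(9.81055) ≈ 3.13218.
threshold ≈ 2.89*3.13218 = 9.0520002 ≈ 9.0520.

9.0520


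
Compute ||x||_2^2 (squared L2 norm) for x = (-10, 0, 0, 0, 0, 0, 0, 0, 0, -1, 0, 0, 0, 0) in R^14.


Non-zero entries: [(0, -10), (9, -1)]
Squares: [100, 1]
||x||_2^2 = sum = 101.

101


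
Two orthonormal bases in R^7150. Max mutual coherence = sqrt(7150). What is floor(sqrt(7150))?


84^2 = 7056 <= 7150 < 7225 = 85^2, so 84 <= sqrt(7150) < 85.
floor(sqrt(7150)) = 84.

84


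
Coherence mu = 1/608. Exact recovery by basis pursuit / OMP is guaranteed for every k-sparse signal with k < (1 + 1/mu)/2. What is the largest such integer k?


1/mu = 608.
1 + 1/mu = 609.
(1 + 1/mu)/2 = 304.5 is not an integer, so k_max = floor(304.5) = 304.

304


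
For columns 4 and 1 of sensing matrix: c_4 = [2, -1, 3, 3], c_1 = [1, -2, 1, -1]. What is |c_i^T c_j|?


Inner product: 2*1 + -1*-2 + 3*1 + 3*-1
Products: [2, 2, 3, -3]
Sum = 4.
|dot| = 4.

4


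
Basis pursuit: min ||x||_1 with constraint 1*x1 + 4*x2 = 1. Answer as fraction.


Axis intercepts:
  x1 = 1, x2 = 0: L1 = 1
  x1 = 0, x2 = 1/4: L1 = 1/4
x* = (0, 1/4)
||x*||_1 = 1/4.

1/4


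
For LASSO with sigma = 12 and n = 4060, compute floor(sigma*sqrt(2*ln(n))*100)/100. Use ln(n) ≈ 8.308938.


ln(4060) ≈ 8.308938.
2*ln(n) ≈ 16.617876.
sqrt(2*ln(n)) ≈ sqrt(16.617876) ≈ 4.076503.
lambda ≈ 12*4.076503 = 48.918036.
floor(lambda*100)/100 = 48.91.

48.91


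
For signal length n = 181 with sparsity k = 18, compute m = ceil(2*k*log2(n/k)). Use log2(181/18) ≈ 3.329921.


log2(n/k) = log2(181/18) ≈ 3.329921.
2*k*log2(n/k) ≈ 2*18*3.329921 = 119.877156.
m = ceil(119.877156) = 120.

120


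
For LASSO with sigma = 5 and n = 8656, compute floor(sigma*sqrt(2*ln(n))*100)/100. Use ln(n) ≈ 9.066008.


ln(8656) ≈ 9.066008.
2*ln(n) ≈ 18.132016.
sqrt(2*ln(n)) ≈ sqrt(18.132016) ≈ 4.25817.
lambda ≈ 5*4.25817 = 21.29085.
floor(lambda*100)/100 = 21.29.

21.29


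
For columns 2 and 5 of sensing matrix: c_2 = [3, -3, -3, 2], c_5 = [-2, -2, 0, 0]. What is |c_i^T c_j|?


Inner product: 3*-2 + -3*-2 + -3*0 + 2*0
Products: [-6, 6, 0, 0]
Sum = 0.
|dot| = 0.

0


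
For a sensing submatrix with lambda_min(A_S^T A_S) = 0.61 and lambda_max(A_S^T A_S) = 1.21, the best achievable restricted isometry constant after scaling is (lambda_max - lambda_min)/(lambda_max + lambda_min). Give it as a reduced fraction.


lambda_max - lambda_min = 1.21 - 0.61 = 0.60.
lambda_max + lambda_min = 1.21 + 0.61 = 1.82.
delta = 0.60/1.82 = 60/182 = 30/91.

30/91


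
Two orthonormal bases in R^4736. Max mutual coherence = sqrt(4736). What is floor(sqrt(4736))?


68^2 = 4624 <= 4736 < 4761 = 69^2, so 68 <= sqrt(4736) < 69.
floor(sqrt(4736)) = 68.

68


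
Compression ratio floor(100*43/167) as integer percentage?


100*m/n = 100*43/167 ≈ 25.7485.
floor = 25.

25


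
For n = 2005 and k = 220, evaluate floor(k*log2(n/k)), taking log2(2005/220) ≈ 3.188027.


log2(n/k) = log2(2005/220) ≈ 3.188027.
k*log2(n/k) ≈ 220*3.188027 = 701.36594.
floor(701.36594) = 701.

701


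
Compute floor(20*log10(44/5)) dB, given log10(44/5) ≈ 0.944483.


||x||/||e|| = 44/5.
log10(44/5) ≈ 0.944483.
20*log10(||x||/||e||) ≈ 20*0.944483 = 18.88966.
floor(18.88966) = 18.

18


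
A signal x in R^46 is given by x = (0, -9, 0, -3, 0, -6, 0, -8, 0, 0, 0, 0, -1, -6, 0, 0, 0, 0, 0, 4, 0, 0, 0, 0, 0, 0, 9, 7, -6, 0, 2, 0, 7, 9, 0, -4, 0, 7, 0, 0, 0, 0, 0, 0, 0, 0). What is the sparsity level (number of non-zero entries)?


Non-zero positions: [1, 3, 5, 7, 12, 13, 19, 26, 27, 28, 30, 32, 33, 35, 37].
Sparsity = 15.

15


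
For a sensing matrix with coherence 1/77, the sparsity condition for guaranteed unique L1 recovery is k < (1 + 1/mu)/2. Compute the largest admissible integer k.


1/mu = 77.
1 + 1/mu = 78.
(1 + 1/mu)/2 = 39 is an integer and the inequality is strict, so k_max = 39 - 1 = 38.

38


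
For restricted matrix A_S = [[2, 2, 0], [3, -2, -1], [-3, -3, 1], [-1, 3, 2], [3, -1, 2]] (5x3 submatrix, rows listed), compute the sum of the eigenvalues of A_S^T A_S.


Sum of eigenvalues of A_S^T A_S = trace(A_S^T A_S) = sum of squared column norms of A_S.
A_S^T A_S diagonal: [32, 27, 10].
trace = 32 + 27 + 10 = 69.

69


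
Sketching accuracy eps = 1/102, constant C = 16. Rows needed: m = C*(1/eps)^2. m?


1/eps = 102.
(1/eps)^2 = 10404.
m = 16*10404 = 166464.

166464


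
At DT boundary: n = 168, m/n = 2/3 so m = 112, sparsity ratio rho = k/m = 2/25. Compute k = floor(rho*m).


m = 2/3*168 = 112.
rho = 2/25.
rho*m = 2/25*112 = 8.96.
k = floor(8.96) = 8.

8


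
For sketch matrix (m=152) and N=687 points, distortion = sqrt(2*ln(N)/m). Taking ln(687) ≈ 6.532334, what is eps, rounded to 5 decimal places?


ln(687) ≈ 6.532334.
2*ln(N)/m ≈ 2*6.532334/152 ≈ 0.08595176.
eps = sqrt(0.08595176) ≈ 0.2931753 ≈ 0.29318.

0.29318


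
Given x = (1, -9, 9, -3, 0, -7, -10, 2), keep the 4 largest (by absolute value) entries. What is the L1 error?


Sorted |x_i| descending: [10, 9, 9, 7, 3, 2, 1, 0]
Keep top 4: [10, 9, 9, 7]
Tail entries: [3, 2, 1, 0]
L1 error = sum of tail = 6.

6


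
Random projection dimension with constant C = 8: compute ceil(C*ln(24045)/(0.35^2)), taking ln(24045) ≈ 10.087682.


ln(24045) ≈ 10.087682.
eps^2 = 0.35^2 = 0.1225.
C*ln(N)/eps^2 ≈ 8*10.087682/0.1225 ≈ 658.7874.
m = ceil(658.7874) = 659.

659


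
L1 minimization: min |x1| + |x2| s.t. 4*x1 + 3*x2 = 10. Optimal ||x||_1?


Axis intercepts:
  x1 = 5/2, x2 = 0: L1 = 5/2
  x1 = 0, x2 = 10/3: L1 = 10/3
x* = (5/2, 0)
||x*||_1 = 5/2.

5/2


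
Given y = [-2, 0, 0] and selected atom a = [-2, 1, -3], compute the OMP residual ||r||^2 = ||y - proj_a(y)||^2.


a^T a = 14.
a^T y = 4.
coeff = 4/14 = 2/7.
||r||^2 = 20/7.

20/7


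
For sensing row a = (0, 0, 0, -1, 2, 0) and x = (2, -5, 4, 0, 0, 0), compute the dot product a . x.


Non-zero terms: ['0*2', '0*-5', '0*4']
Products: [0, 0, 0]
y = sum = 0.

0


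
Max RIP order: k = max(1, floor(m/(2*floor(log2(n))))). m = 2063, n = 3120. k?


floor(log2(3120)) = 11.
2*11 = 22.
m/(2*floor(log2(n))) = 2063/22 ≈ 93.7727.
floor = 93.
k = max(1, 93) = 93.

93


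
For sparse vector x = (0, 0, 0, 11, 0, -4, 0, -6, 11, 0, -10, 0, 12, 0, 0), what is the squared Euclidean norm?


Non-zero entries: [(3, 11), (5, -4), (7, -6), (8, 11), (10, -10), (12, 12)]
Squares: [121, 16, 36, 121, 100, 144]
||x||_2^2 = sum = 538.

538


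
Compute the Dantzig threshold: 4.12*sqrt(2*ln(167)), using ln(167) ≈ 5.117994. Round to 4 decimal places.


ln(167) ≈ 5.117994.
2*ln(n) ≈ 10.235988.
sqrt(2*ln(n)) ≈ sqrt(10.235988) ≈ 3.199373.
threshold ≈ 4.12*3.199373 = 13.18141676 ≈ 13.1814.

13.1814


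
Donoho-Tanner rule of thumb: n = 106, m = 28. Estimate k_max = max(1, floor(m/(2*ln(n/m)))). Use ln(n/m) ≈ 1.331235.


n/m = 106/28 = 53/14.
ln(n/m) ≈ 1.331235.
2*ln(n/m) ≈ 2.66247.
m/(2*ln(n/m)) ≈ 28/2.66247 ≈ 10.5166.
floor = 10.
k_max = max(1, 10) = 10.

10


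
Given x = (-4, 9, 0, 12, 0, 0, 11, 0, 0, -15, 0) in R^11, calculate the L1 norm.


Non-zero entries: [(0, -4), (1, 9), (3, 12), (6, 11), (9, -15)]
Absolute values: [4, 9, 12, 11, 15]
||x||_1 = sum = 51.

51


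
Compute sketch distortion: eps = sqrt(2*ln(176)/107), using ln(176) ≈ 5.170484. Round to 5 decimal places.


ln(176) ≈ 5.170484.
2*ln(N)/m ≈ 2*5.170484/107 ≈ 0.09664456.
eps = sqrt(0.09664456) ≈ 0.3108771 ≈ 0.31088.

0.31088


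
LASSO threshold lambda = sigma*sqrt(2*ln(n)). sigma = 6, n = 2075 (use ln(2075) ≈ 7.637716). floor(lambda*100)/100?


ln(2075) ≈ 7.637716.
2*ln(n) ≈ 15.275432.
sqrt(2*ln(n)) ≈ sqrt(15.275432) ≈ 3.90838.
lambda ≈ 6*3.90838 = 23.45028.
floor(lambda*100)/100 = 23.45.

23.45


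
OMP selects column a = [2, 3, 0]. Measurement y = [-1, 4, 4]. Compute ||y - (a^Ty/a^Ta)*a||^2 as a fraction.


a^T a = 13.
a^T y = 10.
coeff = 10/13 = 10/13.
||r||^2 = 329/13.

329/13


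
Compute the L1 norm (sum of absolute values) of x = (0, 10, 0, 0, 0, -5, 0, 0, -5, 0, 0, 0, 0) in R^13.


Non-zero entries: [(1, 10), (5, -5), (8, -5)]
Absolute values: [10, 5, 5]
||x||_1 = sum = 20.

20


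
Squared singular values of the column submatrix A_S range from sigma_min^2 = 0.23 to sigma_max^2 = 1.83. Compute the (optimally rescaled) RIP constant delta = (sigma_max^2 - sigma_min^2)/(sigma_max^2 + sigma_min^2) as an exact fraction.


lambda_max - lambda_min = 1.83 - 0.23 = 1.60.
lambda_max + lambda_min = 1.83 + 0.23 = 2.06.
delta = 1.60/2.06 = 160/206 = 80/103.

80/103


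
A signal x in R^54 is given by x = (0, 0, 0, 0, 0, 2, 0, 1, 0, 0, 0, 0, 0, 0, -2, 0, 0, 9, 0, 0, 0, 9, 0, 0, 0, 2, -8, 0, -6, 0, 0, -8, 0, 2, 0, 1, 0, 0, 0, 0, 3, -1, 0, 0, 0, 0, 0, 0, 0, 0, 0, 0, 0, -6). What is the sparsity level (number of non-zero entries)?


Non-zero positions: [5, 7, 14, 17, 21, 25, 26, 28, 31, 33, 35, 40, 41, 53].
Sparsity = 14.

14


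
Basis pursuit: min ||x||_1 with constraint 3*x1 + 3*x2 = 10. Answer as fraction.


Axis intercepts:
  x1 = 10/3, x2 = 0: L1 = 10/3
  x1 = 0, x2 = 10/3: L1 = 10/3
x* = (10/3, 0)
||x*||_1 = 10/3.

10/3


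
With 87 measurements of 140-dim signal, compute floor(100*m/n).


100*m/n = 100*87/140 ≈ 62.1429.
floor = 62.

62


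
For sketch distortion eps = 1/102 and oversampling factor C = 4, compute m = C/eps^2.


1/eps = 102.
(1/eps)^2 = 10404.
m = 4*10404 = 41616.

41616


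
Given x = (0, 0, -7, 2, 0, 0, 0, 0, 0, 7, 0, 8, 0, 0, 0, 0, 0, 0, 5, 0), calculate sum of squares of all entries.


Non-zero entries: [(2, -7), (3, 2), (9, 7), (11, 8), (18, 5)]
Squares: [49, 4, 49, 64, 25]
||x||_2^2 = sum = 191.

191


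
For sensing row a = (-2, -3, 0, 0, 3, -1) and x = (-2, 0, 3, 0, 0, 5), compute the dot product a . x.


Non-zero terms: ['-2*-2', '0*3', '-1*5']
Products: [4, 0, -5]
y = sum = -1.

-1


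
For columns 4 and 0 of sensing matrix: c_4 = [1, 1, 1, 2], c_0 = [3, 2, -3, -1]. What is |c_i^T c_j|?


Inner product: 1*3 + 1*2 + 1*-3 + 2*-1
Products: [3, 2, -3, -2]
Sum = 0.
|dot| = 0.

0


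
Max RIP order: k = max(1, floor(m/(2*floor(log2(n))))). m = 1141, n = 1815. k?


floor(log2(1815)) = 10.
2*10 = 20.
m/(2*floor(log2(n))) = 1141/20 ≈ 57.05.
floor = 57.
k = max(1, 57) = 57.

57


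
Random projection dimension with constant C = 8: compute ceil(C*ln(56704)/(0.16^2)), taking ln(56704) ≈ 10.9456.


ln(56704) ≈ 10.9456.
eps^2 = 0.16^2 = 0.0256.
C*ln(N)/eps^2 ≈ 8*10.9456/0.0256 ≈ 3420.5.
m = ceil(3420.5) = 3421.

3421


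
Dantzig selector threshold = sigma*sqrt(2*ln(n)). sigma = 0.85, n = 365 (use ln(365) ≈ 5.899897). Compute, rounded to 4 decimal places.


ln(365) ≈ 5.899897.
2*ln(n) ≈ 11.799794.
sqrt(2*ln(n)) ≈ sqrt(11.799794) ≈ 3.435083.
threshold ≈ 0.85*3.435083 = 2.91982055 ≈ 2.9198.

2.9198


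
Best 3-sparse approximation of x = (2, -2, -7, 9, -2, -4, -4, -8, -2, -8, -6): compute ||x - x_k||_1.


Sorted |x_i| descending: [9, 8, 8, 7, 6, 4, 4, 2, 2, 2, 2]
Keep top 3: [9, 8, 8]
Tail entries: [7, 6, 4, 4, 2, 2, 2, 2]
L1 error = sum of tail = 29.

29


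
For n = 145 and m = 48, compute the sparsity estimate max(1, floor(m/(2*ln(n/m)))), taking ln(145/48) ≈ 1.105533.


n/m = 145/48.
ln(n/m) ≈ 1.105533.
2*ln(n/m) ≈ 2.211066.
m/(2*ln(n/m)) ≈ 48/2.211066 ≈ 21.709.
floor = 21.
k_max = max(1, 21) = 21.

21


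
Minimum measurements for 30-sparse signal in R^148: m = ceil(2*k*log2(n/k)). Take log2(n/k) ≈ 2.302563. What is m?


log2(n/k) = log2(148/30) ≈ 2.302563.
2*k*log2(n/k) ≈ 2*30*2.302563 = 138.15378.
m = ceil(138.15378) = 139.

139


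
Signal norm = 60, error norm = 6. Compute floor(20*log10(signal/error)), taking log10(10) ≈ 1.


||x||/||e|| = 60/6 = 10.
log10(10) ≈ 1.
20*log10(||x||/||e||) ≈ 20*1 = 20.
floor(20) = 20.

20


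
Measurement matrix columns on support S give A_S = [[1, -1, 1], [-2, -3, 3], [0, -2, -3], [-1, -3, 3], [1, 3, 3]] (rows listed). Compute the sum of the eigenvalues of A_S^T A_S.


Sum of eigenvalues of A_S^T A_S = trace(A_S^T A_S) = sum of squared column norms of A_S.
A_S^T A_S diagonal: [7, 32, 37].
trace = 7 + 32 + 37 = 76.

76


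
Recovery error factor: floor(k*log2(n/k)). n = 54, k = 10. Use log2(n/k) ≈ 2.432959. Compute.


log2(n/k) = log2(54/10) ≈ 2.432959.
k*log2(n/k) ≈ 10*2.432959 = 24.32959.
floor(24.32959) = 24.

24


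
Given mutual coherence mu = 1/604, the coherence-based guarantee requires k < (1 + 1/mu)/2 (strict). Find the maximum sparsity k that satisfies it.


1/mu = 604.
1 + 1/mu = 605.
(1 + 1/mu)/2 = 302.5 is not an integer, so k_max = floor(302.5) = 302.

302


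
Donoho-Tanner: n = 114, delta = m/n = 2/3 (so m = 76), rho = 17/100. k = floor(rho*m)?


m = 2/3*114 = 76.
rho = 17/100.
rho*m = 17/100*76 = 12.92.
k = floor(12.92) = 12.

12


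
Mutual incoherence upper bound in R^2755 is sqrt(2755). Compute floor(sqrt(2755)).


52^2 = 2704 <= 2755 < 2809 = 53^2, so 52 <= sqrt(2755) < 53.
floor(sqrt(2755)) = 52.

52


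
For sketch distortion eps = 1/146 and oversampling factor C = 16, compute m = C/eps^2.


1/eps = 146.
(1/eps)^2 = 21316.
m = 16*21316 = 341056.

341056


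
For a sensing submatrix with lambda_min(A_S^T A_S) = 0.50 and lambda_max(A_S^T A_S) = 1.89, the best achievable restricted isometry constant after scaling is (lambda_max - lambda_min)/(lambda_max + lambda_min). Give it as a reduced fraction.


lambda_max - lambda_min = 1.89 - 0.50 = 1.39.
lambda_max + lambda_min = 1.89 + 0.50 = 2.39.
delta = 1.39/2.39 = 139/239.

139/239


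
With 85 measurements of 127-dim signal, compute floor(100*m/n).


100*m/n = 100*85/127 ≈ 66.9291.
floor = 66.

66


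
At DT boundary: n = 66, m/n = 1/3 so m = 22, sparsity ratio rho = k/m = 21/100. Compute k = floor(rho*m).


m = 1/3*66 = 22.
rho = 21/100.
rho*m = 21/100*22 = 4.62.
k = floor(4.62) = 4.

4


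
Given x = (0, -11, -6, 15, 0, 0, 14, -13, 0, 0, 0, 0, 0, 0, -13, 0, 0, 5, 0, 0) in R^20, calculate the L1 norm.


Non-zero entries: [(1, -11), (2, -6), (3, 15), (6, 14), (7, -13), (14, -13), (17, 5)]
Absolute values: [11, 6, 15, 14, 13, 13, 5]
||x||_1 = sum = 77.

77


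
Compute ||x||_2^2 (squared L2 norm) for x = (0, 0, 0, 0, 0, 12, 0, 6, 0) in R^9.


Non-zero entries: [(5, 12), (7, 6)]
Squares: [144, 36]
||x||_2^2 = sum = 180.

180


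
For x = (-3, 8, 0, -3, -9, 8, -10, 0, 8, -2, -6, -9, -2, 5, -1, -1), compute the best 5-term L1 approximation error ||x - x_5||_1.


Sorted |x_i| descending: [10, 9, 9, 8, 8, 8, 6, 5, 3, 3, 2, 2, 1, 1, 0, 0]
Keep top 5: [10, 9, 9, 8, 8]
Tail entries: [8, 6, 5, 3, 3, 2, 2, 1, 1, 0, 0]
L1 error = sum of tail = 31.

31


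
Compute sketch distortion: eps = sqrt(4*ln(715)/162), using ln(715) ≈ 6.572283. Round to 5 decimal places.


ln(715) ≈ 6.572283.
4*ln(N)/m ≈ 4*6.572283/162 ≈ 0.16227859.
eps = sqrt(0.16227859) ≈ 0.4028382 ≈ 0.40284.

0.40284


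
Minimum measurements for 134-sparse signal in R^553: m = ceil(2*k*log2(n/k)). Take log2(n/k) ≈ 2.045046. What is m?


log2(n/k) = log2(553/134) ≈ 2.045046.
2*k*log2(n/k) ≈ 2*134*2.045046 = 548.072328.
m = ceil(548.072328) = 549.

549


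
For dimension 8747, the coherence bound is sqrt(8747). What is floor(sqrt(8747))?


93^2 = 8649 <= 8747 < 8836 = 94^2, so 93 <= sqrt(8747) < 94.
floor(sqrt(8747)) = 93.

93


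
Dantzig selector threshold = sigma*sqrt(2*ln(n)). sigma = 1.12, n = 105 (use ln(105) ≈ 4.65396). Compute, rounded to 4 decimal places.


ln(105) ≈ 4.65396.
2*ln(n) ≈ 9.30792.
sqrt(2*ln(n)) ≈ sqrt(9.30792) ≈ 3.050888.
threshold ≈ 1.12*3.050888 = 3.41699456 ≈ 3.4170.

3.4170


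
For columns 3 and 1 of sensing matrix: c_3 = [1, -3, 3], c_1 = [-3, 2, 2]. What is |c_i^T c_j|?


Inner product: 1*-3 + -3*2 + 3*2
Products: [-3, -6, 6]
Sum = -3.
|dot| = 3.

3


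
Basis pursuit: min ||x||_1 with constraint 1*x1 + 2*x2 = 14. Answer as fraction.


Axis intercepts:
  x1 = 14, x2 = 0: L1 = 14
  x1 = 0, x2 = 7: L1 = 7
x* = (0, 7)
||x*||_1 = 7.

7


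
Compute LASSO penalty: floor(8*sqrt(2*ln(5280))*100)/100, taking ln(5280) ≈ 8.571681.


ln(5280) ≈ 8.571681.
2*ln(n) ≈ 17.143362.
sqrt(2*ln(n)) ≈ sqrt(17.143362) ≈ 4.140454.
lambda ≈ 8*4.140454 = 33.123632.
floor(lambda*100)/100 = 33.12.

33.12


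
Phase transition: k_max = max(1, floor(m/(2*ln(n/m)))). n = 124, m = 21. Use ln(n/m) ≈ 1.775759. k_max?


n/m = 124/21.
ln(n/m) ≈ 1.775759.
2*ln(n/m) ≈ 3.551518.
m/(2*ln(n/m)) ≈ 21/3.551518 ≈ 5.913.
floor = 5.
k_max = max(1, 5) = 5.

5


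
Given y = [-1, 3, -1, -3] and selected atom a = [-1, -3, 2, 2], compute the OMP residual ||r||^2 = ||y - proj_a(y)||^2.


a^T a = 18.
a^T y = -16.
coeff = -16/18 = -8/9.
||r||^2 = 52/9.

52/9


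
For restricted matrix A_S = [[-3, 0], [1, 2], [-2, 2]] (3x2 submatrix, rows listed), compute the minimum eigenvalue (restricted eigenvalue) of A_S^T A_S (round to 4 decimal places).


A_S^T A_S = [[14, -2], [-2, 8]].
trace = 22.
det = 108.
disc = trace^2 - 4*det = 484 - 4*108 = 52.
sqrt(52) ≈ 7.211103.
lam_min = (22 - sqrt(52))/2 ≈ (22 - 7.211103)/2 = 7.3944485 ≈ 7.3944.

7.3944


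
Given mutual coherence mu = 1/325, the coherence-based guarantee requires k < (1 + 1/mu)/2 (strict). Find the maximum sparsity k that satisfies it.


1/mu = 325.
1 + 1/mu = 326.
(1 + 1/mu)/2 = 163 is an integer and the inequality is strict, so k_max = 163 - 1 = 162.

162


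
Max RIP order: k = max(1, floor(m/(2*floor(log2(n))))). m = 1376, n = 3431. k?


floor(log2(3431)) = 11.
2*11 = 22.
m/(2*floor(log2(n))) = 1376/22 ≈ 62.5455.
floor = 62.
k = max(1, 62) = 62.

62


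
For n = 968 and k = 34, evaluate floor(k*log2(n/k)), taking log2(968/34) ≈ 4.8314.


log2(n/k) = log2(968/34) ≈ 4.8314.
k*log2(n/k) ≈ 34*4.8314 = 164.2676.
floor(164.2676) = 164.

164


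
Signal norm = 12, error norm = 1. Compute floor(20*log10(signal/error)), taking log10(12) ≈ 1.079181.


||x||/||e|| = 12/1 = 12.
log10(12) ≈ 1.079181.
20*log10(||x||/||e||) ≈ 20*1.079181 = 21.58362.
floor(21.58362) = 21.

21


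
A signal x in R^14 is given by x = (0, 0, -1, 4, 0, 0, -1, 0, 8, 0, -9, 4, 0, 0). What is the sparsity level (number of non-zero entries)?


Non-zero positions: [2, 3, 6, 8, 10, 11].
Sparsity = 6.

6


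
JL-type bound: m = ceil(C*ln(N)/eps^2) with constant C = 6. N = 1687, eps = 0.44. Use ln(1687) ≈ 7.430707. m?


ln(1687) ≈ 7.430707.
eps^2 = 0.44^2 = 0.1936.
C*ln(N)/eps^2 ≈ 6*7.430707/0.1936 ≈ 230.2905.
m = ceil(230.2905) = 231.

231


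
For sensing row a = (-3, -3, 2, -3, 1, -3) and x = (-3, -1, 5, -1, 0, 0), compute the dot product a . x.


Non-zero terms: ['-3*-3', '-3*-1', '2*5', '-3*-1']
Products: [9, 3, 10, 3]
y = sum = 25.

25


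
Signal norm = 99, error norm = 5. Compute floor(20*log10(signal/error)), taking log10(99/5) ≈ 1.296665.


||x||/||e|| = 99/5.
log10(99/5) ≈ 1.296665.
20*log10(||x||/||e||) ≈ 20*1.296665 = 25.9333.
floor(25.9333) = 25.

25


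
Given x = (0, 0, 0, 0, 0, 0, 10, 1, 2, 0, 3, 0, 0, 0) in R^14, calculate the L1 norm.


Non-zero entries: [(6, 10), (7, 1), (8, 2), (10, 3)]
Absolute values: [10, 1, 2, 3]
||x||_1 = sum = 16.

16


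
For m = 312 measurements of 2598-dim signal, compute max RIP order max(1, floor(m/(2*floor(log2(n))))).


floor(log2(2598)) = 11.
2*11 = 22.
m/(2*floor(log2(n))) = 312/22 ≈ 14.1818.
floor = 14.
k = max(1, 14) = 14.

14


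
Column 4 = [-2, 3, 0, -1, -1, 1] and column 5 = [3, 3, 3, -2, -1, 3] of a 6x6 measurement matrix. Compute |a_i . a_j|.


Inner product: -2*3 + 3*3 + 0*3 + -1*-2 + -1*-1 + 1*3
Products: [-6, 9, 0, 2, 1, 3]
Sum = 9.
|dot| = 9.

9


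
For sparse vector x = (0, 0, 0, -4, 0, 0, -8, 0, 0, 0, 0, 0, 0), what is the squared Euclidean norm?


Non-zero entries: [(3, -4), (6, -8)]
Squares: [16, 64]
||x||_2^2 = sum = 80.

80


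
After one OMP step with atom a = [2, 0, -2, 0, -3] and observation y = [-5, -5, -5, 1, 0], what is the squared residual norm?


a^T a = 17.
a^T y = 0.
coeff = 0/17 = 0.
||r||^2 = 76.

76


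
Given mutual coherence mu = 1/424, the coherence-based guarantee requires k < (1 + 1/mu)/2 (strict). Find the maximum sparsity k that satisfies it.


1/mu = 424.
1 + 1/mu = 425.
(1 + 1/mu)/2 = 212.5 is not an integer, so k_max = floor(212.5) = 212.

212


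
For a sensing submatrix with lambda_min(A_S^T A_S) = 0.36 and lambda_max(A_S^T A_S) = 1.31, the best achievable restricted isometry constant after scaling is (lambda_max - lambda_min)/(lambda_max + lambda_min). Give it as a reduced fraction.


lambda_max - lambda_min = 1.31 - 0.36 = 0.95.
lambda_max + lambda_min = 1.31 + 0.36 = 1.67.
delta = 0.95/1.67 = 95/167.

95/167


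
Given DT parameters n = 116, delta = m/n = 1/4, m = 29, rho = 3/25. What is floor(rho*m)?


m = 1/4*116 = 29.
rho = 3/25.
rho*m = 3/25*29 = 3.48.
k = floor(3.48) = 3.

3


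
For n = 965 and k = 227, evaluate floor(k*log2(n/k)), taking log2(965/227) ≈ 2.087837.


log2(n/k) = log2(965/227) ≈ 2.087837.
k*log2(n/k) ≈ 227*2.087837 = 473.938999.
floor(473.938999) = 473.

473


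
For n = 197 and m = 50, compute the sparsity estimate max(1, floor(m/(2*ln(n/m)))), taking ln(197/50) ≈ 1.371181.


n/m = 197/50.
ln(n/m) ≈ 1.371181.
2*ln(n/m) ≈ 2.742362.
m/(2*ln(n/m)) ≈ 50/2.742362 ≈ 18.2325.
floor = 18.
k_max = max(1, 18) = 18.

18


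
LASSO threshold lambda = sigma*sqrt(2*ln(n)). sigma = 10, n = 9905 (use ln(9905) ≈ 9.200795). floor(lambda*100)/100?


ln(9905) ≈ 9.200795.
2*ln(n) ≈ 18.40159.
sqrt(2*ln(n)) ≈ sqrt(18.40159) ≈ 4.289707.
lambda ≈ 10*4.289707 = 42.89707.
floor(lambda*100)/100 = 42.89.

42.89


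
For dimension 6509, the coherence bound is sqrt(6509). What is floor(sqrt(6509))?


80^2 = 6400 <= 6509 < 6561 = 81^2, so 80 <= sqrt(6509) < 81.
floor(sqrt(6509)) = 80.

80


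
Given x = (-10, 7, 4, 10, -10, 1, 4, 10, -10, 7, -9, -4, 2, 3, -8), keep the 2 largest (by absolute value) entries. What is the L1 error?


Sorted |x_i| descending: [10, 10, 10, 10, 10, 9, 8, 7, 7, 4, 4, 4, 3, 2, 1]
Keep top 2: [10, 10]
Tail entries: [10, 10, 10, 9, 8, 7, 7, 4, 4, 4, 3, 2, 1]
L1 error = sum of tail = 79.

79


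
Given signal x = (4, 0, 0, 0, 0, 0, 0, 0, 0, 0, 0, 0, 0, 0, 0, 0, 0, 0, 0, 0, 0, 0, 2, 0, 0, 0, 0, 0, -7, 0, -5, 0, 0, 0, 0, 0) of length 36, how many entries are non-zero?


Non-zero positions: [0, 22, 28, 30].
Sparsity = 4.

4


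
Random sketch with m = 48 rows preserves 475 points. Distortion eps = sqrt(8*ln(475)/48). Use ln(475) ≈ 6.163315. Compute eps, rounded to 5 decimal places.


ln(475) ≈ 6.163315.
8*ln(N)/m ≈ 8*6.163315/48 ≈ 1.02721917.
eps = sqrt(1.02721917) ≈ 1.0135182 ≈ 1.01352.

1.01352
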